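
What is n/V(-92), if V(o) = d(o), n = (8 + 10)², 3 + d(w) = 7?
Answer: 81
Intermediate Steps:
d(w) = 4 (d(w) = -3 + 7 = 4)
n = 324 (n = 18² = 324)
V(o) = 4
n/V(-92) = 324/4 = 324*(¼) = 81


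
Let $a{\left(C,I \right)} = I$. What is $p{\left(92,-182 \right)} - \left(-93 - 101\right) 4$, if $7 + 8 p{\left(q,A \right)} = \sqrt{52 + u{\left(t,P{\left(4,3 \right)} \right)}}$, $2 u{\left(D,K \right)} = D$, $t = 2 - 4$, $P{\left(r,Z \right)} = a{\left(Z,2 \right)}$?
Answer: $\frac{6201}{8} + \frac{\sqrt{51}}{8} \approx 776.02$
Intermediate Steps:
$P{\left(r,Z \right)} = 2$
$t = -2$ ($t = 2 - 4 = -2$)
$u{\left(D,K \right)} = \frac{D}{2}$
$p{\left(q,A \right)} = - \frac{7}{8} + \frac{\sqrt{51}}{8}$ ($p{\left(q,A \right)} = - \frac{7}{8} + \frac{\sqrt{52 + \frac{1}{2} \left(-2\right)}}{8} = - \frac{7}{8} + \frac{\sqrt{52 - 1}}{8} = - \frac{7}{8} + \frac{\sqrt{51}}{8}$)
$p{\left(92,-182 \right)} - \left(-93 - 101\right) 4 = \left(- \frac{7}{8} + \frac{\sqrt{51}}{8}\right) - \left(-93 - 101\right) 4 = \left(- \frac{7}{8} + \frac{\sqrt{51}}{8}\right) - \left(-194\right) 4 = \left(- \frac{7}{8} + \frac{\sqrt{51}}{8}\right) - -776 = \left(- \frac{7}{8} + \frac{\sqrt{51}}{8}\right) + 776 = \frac{6201}{8} + \frac{\sqrt{51}}{8}$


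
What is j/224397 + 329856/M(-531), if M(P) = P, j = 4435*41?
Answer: -8213571383/13239423 ≈ -620.39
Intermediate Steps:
j = 181835
j/224397 + 329856/M(-531) = 181835/224397 + 329856/(-531) = 181835*(1/224397) + 329856*(-1/531) = 181835/224397 - 109952/177 = -8213571383/13239423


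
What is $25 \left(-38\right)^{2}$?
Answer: $36100$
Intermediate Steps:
$25 \left(-38\right)^{2} = 25 \cdot 1444 = 36100$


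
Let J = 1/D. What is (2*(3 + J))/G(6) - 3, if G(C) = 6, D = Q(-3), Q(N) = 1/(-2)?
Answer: -8/3 ≈ -2.6667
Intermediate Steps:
Q(N) = -½
D = -½ ≈ -0.50000
J = -2 (J = 1/(-½) = -2)
(2*(3 + J))/G(6) - 3 = (2*(3 - 2))/6 - 3 = (2*1)*(⅙) - 3 = 2*(⅙) - 3 = ⅓ - 3 = -8/3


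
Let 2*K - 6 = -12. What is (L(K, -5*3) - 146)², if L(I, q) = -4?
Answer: 22500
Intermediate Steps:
K = -3 (K = 3 + (½)*(-12) = 3 - 6 = -3)
(L(K, -5*3) - 146)² = (-4 - 146)² = (-150)² = 22500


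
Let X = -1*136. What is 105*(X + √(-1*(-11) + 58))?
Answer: -14280 + 105*√69 ≈ -13408.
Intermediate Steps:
X = -136
105*(X + √(-1*(-11) + 58)) = 105*(-136 + √(-1*(-11) + 58)) = 105*(-136 + √(11 + 58)) = 105*(-136 + √69) = -14280 + 105*√69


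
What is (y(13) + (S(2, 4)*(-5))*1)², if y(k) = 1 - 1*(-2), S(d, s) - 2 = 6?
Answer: 1369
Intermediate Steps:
S(d, s) = 8 (S(d, s) = 2 + 6 = 8)
y(k) = 3 (y(k) = 1 + 2 = 3)
(y(13) + (S(2, 4)*(-5))*1)² = (3 + (8*(-5))*1)² = (3 - 40*1)² = (3 - 40)² = (-37)² = 1369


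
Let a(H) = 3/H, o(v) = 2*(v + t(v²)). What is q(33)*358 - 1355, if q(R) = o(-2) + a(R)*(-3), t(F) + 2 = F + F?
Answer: 15525/11 ≈ 1411.4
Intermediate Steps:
t(F) = -2 + 2*F (t(F) = -2 + (F + F) = -2 + 2*F)
o(v) = -4 + 2*v + 4*v² (o(v) = 2*(v + (-2 + 2*v²)) = 2*(-2 + v + 2*v²) = -4 + 2*v + 4*v²)
q(R) = 8 - 9/R (q(R) = (-4 + 2*(-2) + 4*(-2)²) + (3/R)*(-3) = (-4 - 4 + 4*4) - 9/R = (-4 - 4 + 16) - 9/R = 8 - 9/R)
q(33)*358 - 1355 = (8 - 9/33)*358 - 1355 = (8 - 9*1/33)*358 - 1355 = (8 - 3/11)*358 - 1355 = (85/11)*358 - 1355 = 30430/11 - 1355 = 15525/11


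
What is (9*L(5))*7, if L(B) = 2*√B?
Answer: 126*√5 ≈ 281.74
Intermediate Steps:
(9*L(5))*7 = (9*(2*√5))*7 = (18*√5)*7 = 126*√5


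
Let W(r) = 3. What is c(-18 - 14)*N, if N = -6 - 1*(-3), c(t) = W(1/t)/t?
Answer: 9/32 ≈ 0.28125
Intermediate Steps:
c(t) = 3/t
N = -3 (N = -6 + 3 = -3)
c(-18 - 14)*N = (3/(-18 - 14))*(-3) = (3/(-32))*(-3) = (3*(-1/32))*(-3) = -3/32*(-3) = 9/32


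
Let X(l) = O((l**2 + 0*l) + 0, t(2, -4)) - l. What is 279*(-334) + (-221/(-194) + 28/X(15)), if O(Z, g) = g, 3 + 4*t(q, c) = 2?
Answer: -1102771371/11834 ≈ -93187.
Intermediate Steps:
t(q, c) = -1/4 (t(q, c) = -3/4 + (1/4)*2 = -3/4 + 1/2 = -1/4)
X(l) = -1/4 - l
279*(-334) + (-221/(-194) + 28/X(15)) = 279*(-334) + (-221/(-194) + 28/(-1/4 - 1*15)) = -93186 + (-221*(-1/194) + 28/(-1/4 - 15)) = -93186 + (221/194 + 28/(-61/4)) = -93186 + (221/194 + 28*(-4/61)) = -93186 + (221/194 - 112/61) = -93186 - 8247/11834 = -1102771371/11834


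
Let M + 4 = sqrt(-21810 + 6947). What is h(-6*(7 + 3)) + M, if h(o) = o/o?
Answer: -3 + I*sqrt(14863) ≈ -3.0 + 121.91*I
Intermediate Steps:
h(o) = 1
M = -4 + I*sqrt(14863) (M = -4 + sqrt(-21810 + 6947) = -4 + sqrt(-14863) = -4 + I*sqrt(14863) ≈ -4.0 + 121.91*I)
h(-6*(7 + 3)) + M = 1 + (-4 + I*sqrt(14863)) = -3 + I*sqrt(14863)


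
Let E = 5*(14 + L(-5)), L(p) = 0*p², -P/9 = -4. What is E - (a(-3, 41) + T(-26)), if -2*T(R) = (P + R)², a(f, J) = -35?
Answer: 155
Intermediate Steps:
P = 36 (P = -9*(-4) = 36)
L(p) = 0
T(R) = -(36 + R)²/2
E = 70 (E = 5*(14 + 0) = 5*14 = 70)
E - (a(-3, 41) + T(-26)) = 70 - (-35 - (36 - 26)²/2) = 70 - (-35 - ½*10²) = 70 - (-35 - ½*100) = 70 - (-35 - 50) = 70 - 1*(-85) = 70 + 85 = 155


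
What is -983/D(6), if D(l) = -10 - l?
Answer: 983/16 ≈ 61.438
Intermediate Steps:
-983/D(6) = -983/(-10 - 1*6) = -983/(-10 - 6) = -983/(-16) = -983*(-1/16) = 983/16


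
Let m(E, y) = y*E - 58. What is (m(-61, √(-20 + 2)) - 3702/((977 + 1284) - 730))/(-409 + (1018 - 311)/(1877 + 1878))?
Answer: 86834375/587554932 + 229055*I*√2/511696 ≈ 0.14779 + 0.63306*I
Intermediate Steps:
m(E, y) = -58 + E*y (m(E, y) = E*y - 58 = -58 + E*y)
(m(-61, √(-20 + 2)) - 3702/((977 + 1284) - 730))/(-409 + (1018 - 311)/(1877 + 1878)) = ((-58 - 61*√(-20 + 2)) - 3702/((977 + 1284) - 730))/(-409 + (1018 - 311)/(1877 + 1878)) = ((-58 - 183*I*√2) - 3702/(2261 - 730))/(-409 + 707/3755) = ((-58 - 183*I*√2) - 3702/1531)/(-409 + 707*(1/3755)) = ((-58 - 183*I*√2) - 3702*1/1531)/(-409 + 707/3755) = ((-58 - 183*I*√2) - 3702/1531)/(-1535088/3755) = (-92500/1531 - 183*I*√2)*(-3755/1535088) = 86834375/587554932 + 229055*I*√2/511696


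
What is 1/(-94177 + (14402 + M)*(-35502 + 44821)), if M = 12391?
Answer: 1/249589790 ≈ 4.0066e-9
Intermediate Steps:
1/(-94177 + (14402 + M)*(-35502 + 44821)) = 1/(-94177 + (14402 + 12391)*(-35502 + 44821)) = 1/(-94177 + 26793*9319) = 1/(-94177 + 249683967) = 1/249589790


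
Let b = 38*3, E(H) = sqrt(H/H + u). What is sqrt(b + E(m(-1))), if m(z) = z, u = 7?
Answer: sqrt(114 + 2*sqrt(2)) ≈ 10.809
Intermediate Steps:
E(H) = 2*sqrt(2) (E(H) = sqrt(H/H + 7) = sqrt(1 + 7) = sqrt(8) = 2*sqrt(2))
b = 114
sqrt(b + E(m(-1))) = sqrt(114 + 2*sqrt(2))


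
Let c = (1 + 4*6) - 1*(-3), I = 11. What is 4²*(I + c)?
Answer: 624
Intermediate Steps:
c = 28 (c = (1 + 24) + 3 = 25 + 3 = 28)
4²*(I + c) = 4²*(11 + 28) = 16*39 = 624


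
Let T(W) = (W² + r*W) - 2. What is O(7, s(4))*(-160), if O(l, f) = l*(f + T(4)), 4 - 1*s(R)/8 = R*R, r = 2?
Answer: 82880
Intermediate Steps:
T(W) = -2 + W² + 2*W (T(W) = (W² + 2*W) - 2 = -2 + W² + 2*W)
s(R) = 32 - 8*R² (s(R) = 32 - 8*R*R = 32 - 8*R²)
O(l, f) = l*(22 + f) (O(l, f) = l*(f + (-2 + 4² + 2*4)) = l*(f + (-2 + 16 + 8)) = l*(f + 22) = l*(22 + f))
O(7, s(4))*(-160) = (7*(22 + (32 - 8*4²)))*(-160) = (7*(22 + (32 - 8*16)))*(-160) = (7*(22 + (32 - 128)))*(-160) = (7*(22 - 96))*(-160) = (7*(-74))*(-160) = -518*(-160) = 82880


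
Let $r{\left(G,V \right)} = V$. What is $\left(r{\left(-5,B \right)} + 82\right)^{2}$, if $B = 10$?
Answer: $8464$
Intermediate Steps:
$\left(r{\left(-5,B \right)} + 82\right)^{2} = \left(10 + 82\right)^{2} = 92^{2} = 8464$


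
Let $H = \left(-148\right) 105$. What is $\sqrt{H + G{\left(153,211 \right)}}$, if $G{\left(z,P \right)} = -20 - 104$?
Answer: $4 i \sqrt{979} \approx 125.16 i$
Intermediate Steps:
$G{\left(z,P \right)} = -124$ ($G{\left(z,P \right)} = -20 - 104 = -124$)
$H = -15540$
$\sqrt{H + G{\left(153,211 \right)}} = \sqrt{-15540 - 124} = \sqrt{-15664} = 4 i \sqrt{979}$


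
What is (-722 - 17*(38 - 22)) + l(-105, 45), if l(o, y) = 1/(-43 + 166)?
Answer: -122261/123 ≈ -993.99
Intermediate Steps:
l(o, y) = 1/123
(-722 - 17*(38 - 22)) + l(-105, 45) = (-722 - 17*(38 - 22)) + 1/123 = (-722 - 17*16) + 1/123 = (-722 - 272) + 1/123 = -994 + 1/123 = -122261/123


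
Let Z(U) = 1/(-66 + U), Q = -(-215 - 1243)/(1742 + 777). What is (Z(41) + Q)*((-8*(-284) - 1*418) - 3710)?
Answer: -62975936/62975 ≈ -1000.0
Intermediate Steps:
Q = 1458/2519 (Q = -(-1458)/2519 = -1*(-1458/2519) = 1458/2519 ≈ 0.57880)
(Z(41) + Q)*((-8*(-284) - 1*418) - 3710) = (1/(-66 + 41) + 1458/2519)*((-8*(-284) - 1*418) - 3710) = (1/(-25) + 1458/2519)*((2272 - 418) - 3710) = (-1/25 + 1458/2519)*(1854 - 3710) = (33931/62975)*(-1856) = -62975936/62975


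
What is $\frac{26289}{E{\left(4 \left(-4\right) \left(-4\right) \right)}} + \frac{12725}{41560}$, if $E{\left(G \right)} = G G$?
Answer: $\frac{28617311}{4255744} \approx 6.7244$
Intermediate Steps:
$E{\left(G \right)} = G^{2}$
$\frac{26289}{E{\left(4 \left(-4\right) \left(-4\right) \right)}} + \frac{12725}{41560} = \frac{26289}{\left(4 \left(-4\right) \left(-4\right)\right)^{2}} + \frac{12725}{41560} = \frac{26289}{\left(\left(-16\right) \left(-4\right)\right)^{2}} + 12725 \cdot \frac{1}{41560} = \frac{26289}{64^{2}} + \frac{2545}{8312} = \frac{26289}{4096} + \frac{2545}{8312} = \frac{28617311}{4255744}$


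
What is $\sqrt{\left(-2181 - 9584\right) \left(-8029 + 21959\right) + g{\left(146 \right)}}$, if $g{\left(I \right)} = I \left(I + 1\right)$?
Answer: $2 i \sqrt{40966247} \approx 12801.0 i$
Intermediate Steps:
$g{\left(I \right)} = I \left(1 + I\right)$
$\sqrt{\left(-2181 - 9584\right) \left(-8029 + 21959\right) + g{\left(146 \right)}} = \sqrt{\left(-2181 - 9584\right) \left(-8029 + 21959\right) + 146 \left(1 + 146\right)} = \sqrt{\left(-11765\right) 13930 + 146 \cdot 147} = \sqrt{-163886450 + 21462} = \sqrt{-163864988} = 2 i \sqrt{40966247}$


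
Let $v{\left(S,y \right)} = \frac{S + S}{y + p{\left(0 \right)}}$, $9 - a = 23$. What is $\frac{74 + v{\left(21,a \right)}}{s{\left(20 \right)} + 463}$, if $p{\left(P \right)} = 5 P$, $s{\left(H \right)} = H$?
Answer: $\frac{71}{483} \approx 0.147$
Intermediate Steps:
$a = -14$ ($a = 9 - 23 = -14$)
$v{\left(S,y \right)} = \frac{2 S}{y}$ ($v{\left(S,y \right)} = \frac{S + S}{y + 5 \cdot 0} = \frac{2 S}{y + 0} = \frac{2 S}{y}$)
$\frac{74 + v{\left(21,a \right)}}{s{\left(20 \right)} + 463} = \frac{74 + 2 \cdot 21 \frac{1}{-14}}{20 + 463} = \frac{74 + 2 \cdot 21 \left(- \frac{1}{14}\right)}{483} = \left(74 - 3\right) \frac{1}{483} = 71 \cdot \frac{1}{483} = \frac{71}{483}$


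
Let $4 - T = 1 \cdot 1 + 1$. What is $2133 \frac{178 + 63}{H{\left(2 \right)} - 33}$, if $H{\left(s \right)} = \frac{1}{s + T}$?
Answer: $- \frac{2056212}{131} \approx -15696.0$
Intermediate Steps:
$T = 2$ ($T = 4 - \left(1 \cdot 1 + 1\right) = 4 - \left(1 + 1\right) = 4 - 2 = 2$)
$H{\left(s \right)} = \frac{1}{2 + s}$ ($H{\left(s \right)} = \frac{1}{s + 2} = \frac{1}{2 + s}$)
$2133 \frac{178 + 63}{H{\left(2 \right)} - 33} = 2133 \frac{178 + 63}{\frac{1}{2 + 2} - 33} = 2133 \frac{241}{\frac{1}{4} - 33} = 2133 \frac{241}{- \frac{131}{4}} = 2133 \cdot 241 \left(- \frac{4}{131}\right) = 2133 \left(- \frac{964}{131}\right) = - \frac{2056212}{131}$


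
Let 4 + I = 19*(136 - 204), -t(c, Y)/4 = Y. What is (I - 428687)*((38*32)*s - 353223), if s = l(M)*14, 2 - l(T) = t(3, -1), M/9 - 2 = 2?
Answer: 166519946393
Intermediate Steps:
M = 36 (M = 18 + 9*2 = 18 + 18 = 36)
t(c, Y) = -4*Y
l(T) = -2 (l(T) = 2 - (-4)*(-1) = 2 - 1*4 = 2 - 4 = -2)
s = -28 (s = -2*14 = -28)
I = -1296 (I = -4 + 19*(136 - 204) = -4 + 19*(-68) = -4 - 1292 = -1296)
(I - 428687)*((38*32)*s - 353223) = (-1296 - 428687)*((38*32)*(-28) - 353223) = -429983*(1216*(-28) - 353223) = -429983*(-34048 - 353223) = -429983*(-387271) = 166519946393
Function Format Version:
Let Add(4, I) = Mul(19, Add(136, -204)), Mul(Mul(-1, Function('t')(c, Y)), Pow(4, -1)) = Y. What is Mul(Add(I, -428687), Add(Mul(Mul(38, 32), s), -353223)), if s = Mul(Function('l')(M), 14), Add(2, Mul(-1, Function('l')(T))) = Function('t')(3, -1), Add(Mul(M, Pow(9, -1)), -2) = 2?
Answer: 166519946393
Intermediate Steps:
M = 36 (M = Add(18, Mul(9, 2)) = Add(18, 18) = 36)
Function('t')(c, Y) = Mul(-4, Y)
Function('l')(T) = -2 (Function('l')(T) = Add(2, Mul(-1, Mul(-4, -1))) = Add(2, Mul(-1, 4)) = Add(2, -4) = -2)
s = -28 (s = Mul(-2, 14) = -28)
I = -1296 (I = Add(-4, Mul(19, Add(136, -204))) = Add(-4, Mul(19, -68)) = Add(-4, -1292) = -1296)
Mul(Add(I, -428687), Add(Mul(Mul(38, 32), s), -353223)) = Mul(Add(-1296, -428687), Add(Mul(Mul(38, 32), -28), -353223)) = Mul(-429983, Add(Mul(1216, -28), -353223)) = Mul(-429983, Add(-34048, -353223)) = Mul(-429983, -387271) = 166519946393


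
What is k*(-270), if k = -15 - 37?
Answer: 14040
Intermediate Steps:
k = -52
k*(-270) = -52*(-270) = 14040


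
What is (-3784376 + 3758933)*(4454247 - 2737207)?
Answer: -43686648720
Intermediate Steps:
(-3784376 + 3758933)*(4454247 - 2737207) = -25443*1717040 = -43686648720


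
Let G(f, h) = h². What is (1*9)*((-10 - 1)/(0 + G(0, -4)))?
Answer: -99/16 ≈ -6.1875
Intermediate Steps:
(1*9)*((-10 - 1)/(0 + G(0, -4))) = (1*9)*((-10 - 1)/(0 + (-4)²)) = 9*(-11/(0 + 16)) = 9*(-11/16) = -99/16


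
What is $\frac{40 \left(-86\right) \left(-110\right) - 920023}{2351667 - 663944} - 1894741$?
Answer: $- \frac{3197798506366}{1687723} \approx -1.8947 \cdot 10^{6}$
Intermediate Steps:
$\frac{40 \left(-86\right) \left(-110\right) - 920023}{2351667 - 663944} - 1894741 = \frac{\left(-3440\right) \left(-110\right) - 920023}{1687723} - 1894741 = \left(378400 - 920023\right) \frac{1}{1687723} - 1894741 = \left(-541623\right) \frac{1}{1687723} - 1894741 = - \frac{541623}{1687723} - 1894741 = - \frac{3197798506366}{1687723}$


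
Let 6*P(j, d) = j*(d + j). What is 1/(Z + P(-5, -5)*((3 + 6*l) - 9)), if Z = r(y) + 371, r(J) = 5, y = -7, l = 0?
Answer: 1/326 ≈ 0.0030675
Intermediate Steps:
P(j, d) = j*(d + j)/6 (P(j, d) = (j*(d + j))/6 = j*(d + j)/6)
Z = 376 (Z = 5 + 371 = 376)
1/(Z + P(-5, -5)*((3 + 6*l) - 9)) = 1/(376 + ((⅙)*(-5)*(-5 - 5))*((3 + 6*0) - 9)) = 1/(376 + ((⅙)*(-5)*(-10))*((3 + 0) - 9)) = 1/(376 + 25*(3 - 9)/3) = 1/(376 + (25/3)*(-6)) = 1/(376 - 50) = 1/326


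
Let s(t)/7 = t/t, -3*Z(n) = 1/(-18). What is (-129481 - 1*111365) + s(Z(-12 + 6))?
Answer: -240839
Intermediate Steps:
Z(n) = 1/54 (Z(n) = -⅓/(-18) = -⅓*(-1/18) = 1/54)
s(t) = 7 (s(t) = 7*(t/t) = 7*1 = 7)
(-129481 - 1*111365) + s(Z(-12 + 6)) = (-129481 - 1*111365) + 7 = (-129481 - 111365) + 7 = -240846 + 7 = -240839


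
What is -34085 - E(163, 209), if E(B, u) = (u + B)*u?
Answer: -111833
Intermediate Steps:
E(B, u) = u*(B + u) (E(B, u) = (B + u)*u = u*(B + u))
-34085 - E(163, 209) = -34085 - 209*(163 + 209) = -34085 - 209*372 = -34085 - 1*77748 = -34085 - 77748 = -111833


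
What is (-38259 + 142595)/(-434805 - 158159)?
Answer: -26084/148241 ≈ -0.17596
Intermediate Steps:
(-38259 + 142595)/(-434805 - 158159) = 104336/(-592964) = 104336*(-1/592964) = -26084/148241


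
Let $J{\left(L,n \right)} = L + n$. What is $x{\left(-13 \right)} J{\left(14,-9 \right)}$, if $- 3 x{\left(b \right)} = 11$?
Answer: $- \frac{55}{3} \approx -18.333$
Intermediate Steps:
$x{\left(b \right)} = - \frac{11}{3}$ ($x{\left(b \right)} = \left(- \frac{1}{3}\right) 11 = - \frac{11}{3}$)
$x{\left(-13 \right)} J{\left(14,-9 \right)} = - \frac{11 \left(14 - 9\right)}{3} = \left(- \frac{11}{3}\right) 5 = - \frac{55}{3}$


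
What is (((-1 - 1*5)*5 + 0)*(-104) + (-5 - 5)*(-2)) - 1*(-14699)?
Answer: 17839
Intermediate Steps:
(((-1 - 1*5)*5 + 0)*(-104) + (-5 - 5)*(-2)) - 1*(-14699) = (((-1 - 5)*5 + 0)*(-104) - 10*(-2)) + 14699 = ((-6*5 + 0)*(-104) + 20) + 14699 = ((-30 + 0)*(-104) + 20) + 14699 = (-30*(-104) + 20) + 14699 = (3120 + 20) + 14699 = 3140 + 14699 = 17839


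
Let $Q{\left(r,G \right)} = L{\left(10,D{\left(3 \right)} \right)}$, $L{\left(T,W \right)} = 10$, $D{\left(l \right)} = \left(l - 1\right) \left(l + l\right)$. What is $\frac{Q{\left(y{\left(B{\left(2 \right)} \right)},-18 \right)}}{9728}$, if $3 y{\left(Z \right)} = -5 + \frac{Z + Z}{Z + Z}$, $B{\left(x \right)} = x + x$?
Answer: $\frac{5}{4864} \approx 0.001028$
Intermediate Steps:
$B{\left(x \right)} = 2 x$
$D{\left(l \right)} = 2 l \left(-1 + l\right)$ ($D{\left(l \right)} = \left(-1 + l\right) 2 l = 2 l \left(-1 + l\right)$)
$y{\left(Z \right)} = - \frac{4}{3}$ ($y{\left(Z \right)} = \frac{-5 + \frac{Z + Z}{Z + Z}}{3} = \frac{-5 + \frac{2 Z}{2 Z}}{3} = \frac{-5 + 2 Z \frac{1}{2 Z}}{3} = \frac{-5 + 1}{3} = \frac{1}{3} \left(-4\right) = - \frac{4}{3}$)
$Q{\left(r,G \right)} = 10$
$\frac{Q{\left(y{\left(B{\left(2 \right)} \right)},-18 \right)}}{9728} = \frac{10}{9728} = 10 \cdot \frac{1}{9728} = \frac{5}{4864}$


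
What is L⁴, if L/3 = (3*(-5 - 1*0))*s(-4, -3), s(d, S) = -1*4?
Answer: 1049760000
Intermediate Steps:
s(d, S) = -4
L = 180 (L = 3*((3*(-5 - 1*0))*(-4)) = 3*((3*(-5 + 0))*(-4)) = 3*((3*(-5))*(-4)) = 3*(-15*(-4)) = 3*60 = 180)
L⁴ = 180⁴ = 1049760000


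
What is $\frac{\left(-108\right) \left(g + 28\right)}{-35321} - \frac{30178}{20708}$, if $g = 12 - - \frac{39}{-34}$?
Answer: $- \frac{8321703437}{6217131778} \approx -1.3385$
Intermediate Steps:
$g = \frac{369}{34}$ ($g = 12 - \left(-39\right) \left(- \frac{1}{34}\right) = 12 - \frac{39}{34} = \frac{369}{34} \approx 10.853$)
$\frac{\left(-108\right) \left(g + 28\right)}{-35321} - \frac{30178}{20708} = \frac{\left(-108\right) \left(\frac{369}{34} + 28\right)}{-35321} - \frac{30178}{20708} = \left(-108\right) \frac{1321}{34} \left(- \frac{1}{35321}\right) - \frac{15089}{10354} = \left(- \frac{71334}{17}\right) \left(- \frac{1}{35321}\right) - \frac{15089}{10354} = \frac{71334}{600457} - \frac{15089}{10354} = - \frac{8321703437}{6217131778}$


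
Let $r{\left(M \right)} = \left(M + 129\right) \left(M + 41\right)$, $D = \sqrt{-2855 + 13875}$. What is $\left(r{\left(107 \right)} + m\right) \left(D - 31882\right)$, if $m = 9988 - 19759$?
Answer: $-802055474 + 50314 \sqrt{2755} \approx -7.9941 \cdot 10^{8}$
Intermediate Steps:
$m = -9771$
$D = 2 \sqrt{2755}$ ($D = \sqrt{11020} = 2 \sqrt{2755} \approx 104.98$)
$r{\left(M \right)} = \left(41 + M\right) \left(129 + M\right)$ ($r{\left(M \right)} = \left(129 + M\right) \left(41 + M\right) = \left(41 + M\right) \left(129 + M\right)$)
$\left(r{\left(107 \right)} + m\right) \left(D - 31882\right) = \left(\left(5289 + 107^{2} + 170 \cdot 107\right) - 9771\right) \left(2 \sqrt{2755} - 31882\right) = \left(\left(5289 + 11449 + 18190\right) - 9771\right) \left(-31882 + 2 \sqrt{2755}\right) = \left(34928 - 9771\right) \left(-31882 + 2 \sqrt{2755}\right) = 25157 \left(-31882 + 2 \sqrt{2755}\right) = -802055474 + 50314 \sqrt{2755}$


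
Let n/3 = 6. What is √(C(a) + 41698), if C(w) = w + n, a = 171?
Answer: √41887 ≈ 204.66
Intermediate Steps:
n = 18 (n = 3*6 = 18)
C(w) = 18 + w (C(w) = w + 18 = 18 + w)
√(C(a) + 41698) = √((18 + 171) + 41698) = √(189 + 41698) = √41887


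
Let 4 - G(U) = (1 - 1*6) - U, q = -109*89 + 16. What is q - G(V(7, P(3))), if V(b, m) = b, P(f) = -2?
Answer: -9701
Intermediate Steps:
q = -9685 (q = -9701 + 16 = -9685)
G(U) = 9 + U (G(U) = 4 - ((1 - 1*6) - U) = 4 - ((1 - 6) - U) = 4 - (-5 - U) = 4 + (5 + U) = 9 + U)
q - G(V(7, P(3))) = -9685 - (9 + 7) = -9685 - 1*16 = -9685 - 16 = -9701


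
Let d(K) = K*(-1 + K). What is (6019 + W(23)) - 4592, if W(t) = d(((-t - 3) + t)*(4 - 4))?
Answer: 1427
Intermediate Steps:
W(t) = 0 (W(t) = (((-t - 3) + t)*(4 - 4))*(-1 + ((-t - 3) + t)*(4 - 4)) = (((-3 - t) + t)*0)*(-1 + ((-3 - t) + t)*0) = (-3*0)*(-1 - 3*0) = 0*(-1 + 0) = 0*(-1) = 0)
(6019 + W(23)) - 4592 = (6019 + 0) - 4592 = 6019 - 4592 = 1427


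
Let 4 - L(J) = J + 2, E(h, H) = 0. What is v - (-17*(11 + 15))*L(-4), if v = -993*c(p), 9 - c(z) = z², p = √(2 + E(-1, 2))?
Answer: -4299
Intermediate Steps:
p = √2 (p = √(2 + 0) = √2 ≈ 1.4142)
L(J) = 2 - J (L(J) = 4 - (J + 2) = 4 - (2 + J) = 4 + (-2 - J) = 2 - J)
c(z) = 9 - z²
v = -6951 (v = -993*(9 - (√2)²) = -993*(9 - 1*2) = -993*(9 - 2) = -993*7 = -6951)
v - (-17*(11 + 15))*L(-4) = -6951 - (-17*(11 + 15))*(2 - 1*(-4)) = -6951 - (-17*26)*(2 + 4) = -6951 - (-442)*6 = -6951 - 1*(-2652) = -6951 + 2652 = -4299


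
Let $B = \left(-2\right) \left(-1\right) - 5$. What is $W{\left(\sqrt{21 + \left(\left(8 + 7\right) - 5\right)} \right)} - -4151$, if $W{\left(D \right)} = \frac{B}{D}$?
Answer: $4151 - \frac{3 \sqrt{31}}{31} \approx 4150.5$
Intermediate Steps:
$B = -3$ ($B = 2 - 5 = -3$)
$W{\left(D \right)} = - \frac{3}{D}$
$W{\left(\sqrt{21 + \left(\left(8 + 7\right) - 5\right)} \right)} - -4151 = - \frac{3}{\sqrt{21 + \left(\left(8 + 7\right) - 5\right)}} - -4151 = - \frac{3}{\sqrt{21 + \left(15 - 5\right)}} + 4151 = - \frac{3}{\sqrt{21 + 10}} + 4151 = - \frac{3}{\sqrt{31}} + 4151 = - 3 \frac{\sqrt{31}}{31} + 4151 = - \frac{3 \sqrt{31}}{31} + 4151 = 4151 - \frac{3 \sqrt{31}}{31}$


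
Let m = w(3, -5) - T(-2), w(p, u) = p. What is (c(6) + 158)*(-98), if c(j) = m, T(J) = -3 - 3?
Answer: -16366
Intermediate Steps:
T(J) = -6
m = 9 (m = 3 - 1*(-6) = 3 + 6 = 9)
c(j) = 9
(c(6) + 158)*(-98) = (9 + 158)*(-98) = 167*(-98) = -16366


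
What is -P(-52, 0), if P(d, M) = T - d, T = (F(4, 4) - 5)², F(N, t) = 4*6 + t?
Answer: -581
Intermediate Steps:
F(N, t) = 24 + t
T = 529 (T = ((24 + 4) - 5)² = (28 - 5)² = 23² = 529)
P(d, M) = 529 - d
-P(-52, 0) = -(529 - 1*(-52)) = -(529 + 52) = -1*581 = -581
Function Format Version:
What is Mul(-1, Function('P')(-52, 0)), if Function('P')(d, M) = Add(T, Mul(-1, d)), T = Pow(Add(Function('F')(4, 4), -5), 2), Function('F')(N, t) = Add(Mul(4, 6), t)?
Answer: -581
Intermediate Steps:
Function('F')(N, t) = Add(24, t)
T = 529 (T = Pow(Add(Add(24, 4), -5), 2) = Pow(Add(28, -5), 2) = Pow(23, 2) = 529)
Function('P')(d, M) = Add(529, Mul(-1, d))
Mul(-1, Function('P')(-52, 0)) = Mul(-1, Add(529, Mul(-1, -52))) = Mul(-1, Add(529, 52)) = Mul(-1, 581) = -581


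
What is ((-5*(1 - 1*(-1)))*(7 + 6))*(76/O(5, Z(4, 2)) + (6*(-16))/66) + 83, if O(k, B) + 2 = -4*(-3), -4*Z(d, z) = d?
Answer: -7875/11 ≈ -715.91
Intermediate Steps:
Z(d, z) = -d/4
O(k, B) = 10 (O(k, B) = -2 - 4*(-3) = -2 + 12 = 10)
((-5*(1 - 1*(-1)))*(7 + 6))*(76/O(5, Z(4, 2)) + (6*(-16))/66) + 83 = ((-5*(1 - 1*(-1)))*(7 + 6))*(76/10 + (6*(-16))/66) + 83 = (-5*(1 + 1)*13)*(76*(⅒) - 96*1/66) + 83 = (-5*2*13)*(38/5 - 16/11) + 83 = -10*13*(338/55) + 83 = -130*338/55 + 83 = -8788/11 + 83 = -7875/11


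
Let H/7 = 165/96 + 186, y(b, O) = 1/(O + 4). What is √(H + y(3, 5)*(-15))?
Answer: √755922/24 ≈ 36.227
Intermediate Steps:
y(b, O) = 1/(4 + O)
H = 42049/32 (H = 7*(165/96 + 186) = 7*(165*(1/96) + 186) = 7*(55/32 + 186) = 7*(6007/32) = 42049/32 ≈ 1314.0)
√(H + y(3, 5)*(-15)) = √(42049/32 - 15/(4 + 5)) = √(42049/32 - 15/9) = √(42049/32 + (⅑)*(-15)) = √(42049/32 - 5/3) = √(125987/96) = √755922/24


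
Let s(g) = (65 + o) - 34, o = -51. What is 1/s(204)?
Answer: -1/20 ≈ -0.050000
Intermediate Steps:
s(g) = -20 (s(g) = (65 - 51) - 34 = 14 - 34 = -20)
1/s(204) = 1/(-20) = -1/20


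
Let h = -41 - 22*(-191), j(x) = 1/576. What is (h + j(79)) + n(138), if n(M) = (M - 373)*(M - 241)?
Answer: 16338817/576 ≈ 28366.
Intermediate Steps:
j(x) = 1/576
n(M) = (-373 + M)*(-241 + M)
h = 4161 (h = -41 + 4202 = 4161)
(h + j(79)) + n(138) = (4161 + 1/576) + (89893 + 138**2 - 614*138) = 2396737/576 + (89893 + 19044 - 84732) = 2396737/576 + 24205 = 16338817/576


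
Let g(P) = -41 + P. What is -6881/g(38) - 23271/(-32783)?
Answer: 225649636/98349 ≈ 2294.4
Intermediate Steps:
-6881/g(38) - 23271/(-32783) = -6881/(-41 + 38) - 23271/(-32783) = -6881/(-3) - 23271*(-1/32783) = -6881*(-1/3) + 23271/32783 = 6881/3 + 23271/32783 = 225649636/98349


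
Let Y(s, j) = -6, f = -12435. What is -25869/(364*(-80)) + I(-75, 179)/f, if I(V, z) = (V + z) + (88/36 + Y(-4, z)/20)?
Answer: 2867310799/3258964800 ≈ 0.87982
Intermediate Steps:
I(V, z) = 193/90 + V + z (I(V, z) = (V + z) + (88/36 - 6/20) = (V + z) + (88*(1/36) - 6*1/20) = (V + z) + (22/9 - 3/10) = (V + z) + 193/90 = 193/90 + V + z)
-25869/(364*(-80)) + I(-75, 179)/f = -25869/(364*(-80)) + (193/90 - 75 + 179)/(-12435) = -25869/(-29120) + (9553/90)*(-1/12435) = -25869*(-1/29120) - 9553/1119150 = 25869/29120 - 9553/1119150 = 2867310799/3258964800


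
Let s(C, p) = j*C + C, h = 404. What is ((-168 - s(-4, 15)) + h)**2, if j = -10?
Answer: 40000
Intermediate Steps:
s(C, p) = -9*C (s(C, p) = -10*C + C = -9*C)
((-168 - s(-4, 15)) + h)**2 = ((-168 - (-9)*(-4)) + 404)**2 = ((-168 - 1*36) + 404)**2 = ((-168 - 36) + 404)**2 = (-204 + 404)**2 = 200**2 = 40000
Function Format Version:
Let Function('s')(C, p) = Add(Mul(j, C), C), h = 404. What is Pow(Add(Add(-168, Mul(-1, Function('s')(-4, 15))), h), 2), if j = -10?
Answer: 40000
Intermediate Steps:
Function('s')(C, p) = Mul(-9, C) (Function('s')(C, p) = Add(Mul(-10, C), C) = Mul(-9, C))
Pow(Add(Add(-168, Mul(-1, Function('s')(-4, 15))), h), 2) = Pow(Add(Add(-168, Mul(-1, Mul(-9, -4))), 404), 2) = Pow(Add(Add(-168, Mul(-1, 36)), 404), 2) = Pow(Add(Add(-168, -36), 404), 2) = Pow(Add(-204, 404), 2) = Pow(200, 2) = 40000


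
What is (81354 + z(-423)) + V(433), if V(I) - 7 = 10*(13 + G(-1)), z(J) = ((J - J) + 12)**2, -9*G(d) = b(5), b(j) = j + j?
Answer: 734615/9 ≈ 81624.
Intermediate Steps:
b(j) = 2*j
G(d) = -10/9 (G(d) = -2*5/9 = -1/9*10 = -10/9)
z(J) = 144 (z(J) = (0 + 12)**2 = 12**2 = 144)
V(I) = 1133/9 (V(I) = 7 + 10*(13 - 10/9) = 7 + 10*(107/9) = 7 + 1070/9 = 1133/9)
(81354 + z(-423)) + V(433) = (81354 + 144) + 1133/9 = 81498 + 1133/9 = 734615/9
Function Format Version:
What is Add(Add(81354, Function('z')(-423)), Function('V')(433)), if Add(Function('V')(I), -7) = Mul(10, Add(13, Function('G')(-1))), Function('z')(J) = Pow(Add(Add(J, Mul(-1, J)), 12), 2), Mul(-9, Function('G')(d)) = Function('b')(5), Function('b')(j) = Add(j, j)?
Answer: Rational(734615, 9) ≈ 81624.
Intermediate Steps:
Function('b')(j) = Mul(2, j)
Function('G')(d) = Rational(-10, 9) (Function('G')(d) = Mul(Rational(-1, 9), Mul(2, 5)) = Mul(Rational(-1, 9), 10) = Rational(-10, 9))
Function('z')(J) = 144 (Function('z')(J) = Pow(Add(0, 12), 2) = Pow(12, 2) = 144)
Function('V')(I) = Rational(1133, 9) (Function('V')(I) = Add(7, Mul(10, Add(13, Rational(-10, 9)))) = Add(7, Mul(10, Rational(107, 9))) = Add(7, Rational(1070, 9)) = Rational(1133, 9))
Add(Add(81354, Function('z')(-423)), Function('V')(433)) = Add(Add(81354, 144), Rational(1133, 9)) = Add(81498, Rational(1133, 9)) = Rational(734615, 9)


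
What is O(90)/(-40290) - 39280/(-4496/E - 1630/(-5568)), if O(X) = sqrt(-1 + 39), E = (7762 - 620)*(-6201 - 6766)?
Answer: -5063724522416640/37744961387 - sqrt(38)/40290 ≈ -1.3416e+5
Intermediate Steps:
E = -92610314 (E = 7142*(-12967) = -92610314)
O(X) = sqrt(38)
O(90)/(-40290) - 39280/(-4496/E - 1630/(-5568)) = sqrt(38)/(-40290) - 39280/(-4496/(-92610314) - 1630/(-5568)) = sqrt(38)*(-1/40290) - 39280/(-4496*(-1/92610314) - 1630*(-1/5568)) = -sqrt(38)/40290 - 39280/(2248/46305157 + 815/2784) = -sqrt(38)/40290 - 39280/37744961387/128913557088 = -sqrt(38)/40290 - 39280*128913557088/37744961387 = -sqrt(38)/40290 - 5063724522416640/37744961387 = -5063724522416640/37744961387 - sqrt(38)/40290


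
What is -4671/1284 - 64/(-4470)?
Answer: -3466199/956580 ≈ -3.6235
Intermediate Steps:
-4671/1284 - 64/(-4470) = -4671*1/1284 - 64*(-1/4470) = -1557/428 + 32/2235 = -3466199/956580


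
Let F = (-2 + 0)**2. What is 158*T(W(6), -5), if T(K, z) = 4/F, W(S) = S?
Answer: 158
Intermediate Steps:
F = 4 (F = (-2)**2 = 4)
T(K, z) = 1 (T(K, z) = 4/4 = 4*(1/4) = 1)
158*T(W(6), -5) = 158*1 = 158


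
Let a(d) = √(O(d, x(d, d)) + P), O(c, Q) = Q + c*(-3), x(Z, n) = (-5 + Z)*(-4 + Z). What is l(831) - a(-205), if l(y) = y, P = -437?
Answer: 831 - 2*√11017 ≈ 621.08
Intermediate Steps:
O(c, Q) = Q - 3*c
a(d) = √(-417 + d² - 12*d) (a(d) = √(((20 + d² - 9*d) - 3*d) - 437) = √((20 + d² - 12*d) - 437) = √(-417 + d² - 12*d))
l(831) - a(-205) = 831 - √(-417 + (-205)² - 12*(-205)) = 831 - √(-417 + 42025 + 2460) = 831 - √44068 = 831 - 2*√11017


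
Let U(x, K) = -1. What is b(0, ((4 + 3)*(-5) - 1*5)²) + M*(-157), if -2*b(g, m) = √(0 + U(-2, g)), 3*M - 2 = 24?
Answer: -4082/3 - I/2 ≈ -1360.7 - 0.5*I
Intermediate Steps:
M = 26/3 (M = ⅔ + (⅓)*24 = ⅔ + 8 = 26/3 ≈ 8.6667)
b(g, m) = -I/2 (b(g, m) = -√(0 - 1)/2 = -I/2)
b(0, ((4 + 3)*(-5) - 1*5)²) + M*(-157) = -I/2 + (26/3)*(-157) = -I/2 - 4082/3 = -4082/3 - I/2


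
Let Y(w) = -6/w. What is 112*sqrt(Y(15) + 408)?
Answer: 112*sqrt(10190)/5 ≈ 2261.2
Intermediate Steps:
112*sqrt(Y(15) + 408) = 112*sqrt(-6/15 + 408) = 112*sqrt(-6*1/15 + 408) = 112*sqrt(-2/5 + 408) = 112*sqrt(2038/5) = 112*(sqrt(10190)/5) = 112*sqrt(10190)/5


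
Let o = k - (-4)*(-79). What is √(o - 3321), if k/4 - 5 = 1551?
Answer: √2587 ≈ 50.863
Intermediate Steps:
k = 6224 (k = 20 + 4*1551 = 20 + 6204 = 6224)
o = 5908 (o = 6224 - (-4)*(-79) = 6224 - 1*316 = 6224 - 316 = 5908)
√(o - 3321) = √(5908 - 3321) = √2587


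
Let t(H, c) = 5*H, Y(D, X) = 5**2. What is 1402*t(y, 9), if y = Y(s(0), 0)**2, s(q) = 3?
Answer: 4381250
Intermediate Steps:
Y(D, X) = 25
y = 625 (y = 25**2 = 625)
1402*t(y, 9) = 1402*(5*625) = 1402*3125 = 4381250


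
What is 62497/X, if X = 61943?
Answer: 62497/61943 ≈ 1.0089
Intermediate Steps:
62497/X = 62497/61943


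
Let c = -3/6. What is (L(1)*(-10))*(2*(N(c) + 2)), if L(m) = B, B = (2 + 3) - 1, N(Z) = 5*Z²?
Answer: -260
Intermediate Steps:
c = -½ (c = -3*⅙ = -½ ≈ -0.50000)
B = 4 (B = 5 - 1 = 4)
L(m) = 4
(L(1)*(-10))*(2*(N(c) + 2)) = (4*(-10))*(2*(5*(-½)² + 2)) = -80*(5*(¼) + 2) = -80*(5/4 + 2) = -80*13/4 = -40*13/2 = -260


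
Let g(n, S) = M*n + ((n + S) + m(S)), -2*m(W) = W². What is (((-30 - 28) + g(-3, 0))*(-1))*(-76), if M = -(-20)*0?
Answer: -4636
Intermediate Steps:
M = 0 (M = -5*0 = 0)
m(W) = -W²/2
g(n, S) = S + n - S²/2 (g(n, S) = 0*n + ((n + S) - S²/2) = 0 + ((S + n) - S²/2) = 0 + (S + n - S²/2) = S + n - S²/2)
(((-30 - 28) + g(-3, 0))*(-1))*(-76) = (((-30 - 28) + (0 - 3 - ½*0²))*(-1))*(-76) = ((-58 + (0 - 3 - ½*0))*(-1))*(-76) = ((-58 + (0 - 3 + 0))*(-1))*(-76) = ((-58 - 3)*(-1))*(-76) = -61*(-1)*(-76) = 61*(-76) = -4636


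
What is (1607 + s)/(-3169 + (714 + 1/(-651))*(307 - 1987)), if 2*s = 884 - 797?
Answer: -102331/74566558 ≈ -0.0013723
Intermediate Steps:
s = 87/2 (s = (884 - 797)/2 = (½)*87 = 87/2 ≈ 43.500)
(1607 + s)/(-3169 + (714 + 1/(-651))*(307 - 1987)) = (1607 + 87/2)/(-3169 + (714 + 1/(-651))*(307 - 1987)) = 3301/(2*(-3169 + (714 - 1/651)*(-1680))) = 3301/(2*(-3169 + (464813/651)*(-1680))) = 3301/(2*(-3169 - 37185040/31)) = 3301/(2*(-37283279/31)) = (3301/2)*(-31/37283279) = -102331/74566558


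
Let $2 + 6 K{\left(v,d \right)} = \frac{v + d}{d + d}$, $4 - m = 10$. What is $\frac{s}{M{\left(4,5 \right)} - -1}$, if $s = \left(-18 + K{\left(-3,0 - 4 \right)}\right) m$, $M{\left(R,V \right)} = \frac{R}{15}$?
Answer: $\frac{13095}{152} \approx 86.151$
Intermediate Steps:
$m = -6$ ($m = 4 - 10 = -6$)
$M{\left(R,V \right)} = \frac{R}{15}$ ($M{\left(R,V \right)} = R \frac{1}{15} = \frac{R}{15}$)
$K{\left(v,d \right)} = - \frac{1}{3} + \frac{d + v}{12 d}$ ($K{\left(v,d \right)} = - \frac{1}{3} + \frac{\left(v + d\right) \frac{1}{d + d}}{6} = - \frac{1}{3} + \frac{\left(d + v\right) \frac{1}{2 d}}{6} = - \frac{1}{3} + \frac{\frac{1}{2} \frac{1}{d} \left(d + v\right)}{6} = - \frac{1}{3} + \frac{d + v}{12 d}$)
$s = \frac{873}{8}$ ($s = \left(-18 + \frac{-3 - 3 \left(0 - 4\right)}{12 \left(0 - 4\right)}\right) \left(-6\right) = \left(-18 + \frac{-3 - -12}{12 \left(-4\right)}\right) \left(-6\right) = \left(-18 + \frac{1}{12} \left(- \frac{1}{4}\right) \left(-3 + 12\right)\right) \left(-6\right) = \left(-18 + \frac{1}{12} \left(- \frac{1}{4}\right) 9\right) \left(-6\right) = \left(-18 - \frac{3}{16}\right) \left(-6\right) = \left(- \frac{291}{16}\right) \left(-6\right) = \frac{873}{8} \approx 109.13$)
$\frac{s}{M{\left(4,5 \right)} - -1} = \frac{873}{8 \left(\frac{1}{15} \cdot 4 - -1\right)} = \frac{873}{8 \left(\frac{4}{15} + 1\right)} = \frac{873}{8 \cdot \frac{19}{15}} = \frac{873}{8} \cdot \frac{15}{19} = \frac{13095}{152}$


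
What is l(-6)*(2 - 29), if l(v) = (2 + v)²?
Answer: -432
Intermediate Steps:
l(-6)*(2 - 29) = (2 - 6)²*(2 - 29) = (-4)²*(-27) = 16*(-27) = -432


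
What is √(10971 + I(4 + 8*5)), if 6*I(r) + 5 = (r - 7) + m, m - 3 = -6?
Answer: √395130/6 ≈ 104.77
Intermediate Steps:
m = -3 (m = 3 - 6 = -3)
I(r) = -5/2 + r/6 (I(r) = -⅚ + ((r - 7) - 3)/6 = -⅚ + ((-7 + r) - 3)/6 = -⅚ + (-10 + r)/6 = -⅚ + (-5/3 + r/6) = -5/2 + r/6)
√(10971 + I(4 + 8*5)) = √(10971 + (-5/2 + (4 + 8*5)/6)) = √(10971 + (-5/2 + (4 + 40)/6)) = √(10971 + (-5/2 + (⅙)*44)) = √(10971 + (-5/2 + 22/3)) = √(10971 + 29/6) = √(65855/6) = √395130/6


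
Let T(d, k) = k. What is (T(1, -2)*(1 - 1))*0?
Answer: 0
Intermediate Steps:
(T(1, -2)*(1 - 1))*0 = -2*(1 - 1)*0 = -2*0*0 = 0*0 = 0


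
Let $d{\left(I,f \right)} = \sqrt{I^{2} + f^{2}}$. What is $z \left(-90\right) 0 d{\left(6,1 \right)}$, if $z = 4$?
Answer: $0$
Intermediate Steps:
$z \left(-90\right) 0 d{\left(6,1 \right)} = 4 \left(-90\right) 0 \sqrt{6^{2} + 1^{2}} = - 360 \cdot 0 \sqrt{36 + 1} = - 360 \cdot 0 \sqrt{37} = \left(-360\right) 0 = 0$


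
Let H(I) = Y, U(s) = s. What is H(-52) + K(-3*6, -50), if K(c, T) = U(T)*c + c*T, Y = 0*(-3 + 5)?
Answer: 1800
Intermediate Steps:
Y = 0 (Y = 0*2 = 0)
K(c, T) = 2*T*c (K(c, T) = T*c + c*T = T*c + T*c = 2*T*c)
H(I) = 0
H(-52) + K(-3*6, -50) = 0 + 2*(-50)*(-3*6) = 0 + 2*(-50)*(-18) = 0 + 1800 = 1800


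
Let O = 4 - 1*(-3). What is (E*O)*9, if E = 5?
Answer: 315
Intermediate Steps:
O = 7 (O = 4 + 3 = 7)
(E*O)*9 = (5*7)*9 = 35*9 = 315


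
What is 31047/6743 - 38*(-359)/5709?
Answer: 24475939/3499617 ≈ 6.9939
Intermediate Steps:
31047/6743 - 38*(-359)/5709 = 31047*(1/6743) + 13642*(1/5709) = 31047/6743 + 13642/5709 = 24475939/3499617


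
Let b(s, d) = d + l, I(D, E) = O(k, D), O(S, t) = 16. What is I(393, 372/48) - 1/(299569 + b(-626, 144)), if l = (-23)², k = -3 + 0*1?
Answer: 4803871/300242 ≈ 16.000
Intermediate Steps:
k = -3 (k = -3 + 0 = -3)
l = 529
I(D, E) = 16
b(s, d) = 529 + d (b(s, d) = d + 529 = 529 + d)
I(393, 372/48) - 1/(299569 + b(-626, 144)) = 16 - 1/(299569 + (529 + 144)) = 16 - 1/(299569 + 673) = 16 - 1/300242 = 4803871/300242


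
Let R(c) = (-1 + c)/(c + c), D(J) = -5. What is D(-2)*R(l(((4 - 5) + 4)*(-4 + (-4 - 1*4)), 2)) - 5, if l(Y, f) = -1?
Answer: -10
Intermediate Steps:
R(c) = (-1 + c)/(2*c) (R(c) = (-1 + c)/((2*c)) = (-1 + c)*(1/(2*c)) = (-1 + c)/(2*c))
D(-2)*R(l(((4 - 5) + 4)*(-4 + (-4 - 1*4)), 2)) - 5 = -5*(-1 - 1)/(2*(-1)) - 5 = -5*(-1)*(-2)/2 - 5 = -5*1 - 5 = -5 - 5 = -10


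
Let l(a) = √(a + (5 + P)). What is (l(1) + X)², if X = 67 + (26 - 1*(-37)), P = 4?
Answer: (130 + √10)² ≈ 17732.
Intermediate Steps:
l(a) = √(9 + a) (l(a) = √(a + (5 + 4)) = √(a + 9) = √(9 + a))
X = 130 (X = 67 + (26 + 37) = 67 + 63 = 130)
(l(1) + X)² = (√(9 + 1) + 130)² = (√10 + 130)² = (130 + √10)²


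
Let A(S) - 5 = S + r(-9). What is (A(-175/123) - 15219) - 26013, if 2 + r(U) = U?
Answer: -5072449/123 ≈ -41239.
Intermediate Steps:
r(U) = -2 + U
A(S) = -6 + S (A(S) = 5 + (S + (-2 - 9)) = 5 + (S - 11) = 5 + (-11 + S) = -6 + S)
(A(-175/123) - 15219) - 26013 = ((-6 - 175/123) - 15219) - 26013 = (-913/123 - 15219) - 26013 = -1872850/123 - 26013 = -5072449/123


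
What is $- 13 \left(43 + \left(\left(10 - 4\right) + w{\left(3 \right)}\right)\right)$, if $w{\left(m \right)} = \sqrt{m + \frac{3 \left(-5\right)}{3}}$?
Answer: $-637 - 13 i \sqrt{2} \approx -637.0 - 18.385 i$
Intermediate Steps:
$w{\left(m \right)} = \sqrt{-5 + m}$ ($w{\left(m \right)} = \sqrt{m - 5} = \sqrt{-5 + m}$)
$- 13 \left(43 + \left(\left(10 - 4\right) + w{\left(3 \right)}\right)\right) = - 13 \left(43 + \left(\left(10 - 4\right) + \sqrt{-5 + 3}\right)\right) = - 13 \left(43 + \left(\left(10 - 4\right) + \sqrt{-2}\right)\right) = - 13 \left(43 + \left(6 + i \sqrt{2}\right)\right) = - 13 \left(49 + i \sqrt{2}\right) = -637 - 13 i \sqrt{2}$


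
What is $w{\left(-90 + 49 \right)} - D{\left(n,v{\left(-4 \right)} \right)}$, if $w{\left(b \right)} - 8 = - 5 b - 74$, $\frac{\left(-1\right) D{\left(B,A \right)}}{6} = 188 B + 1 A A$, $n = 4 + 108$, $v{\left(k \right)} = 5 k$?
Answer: $128875$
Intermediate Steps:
$n = 112$
$D{\left(B,A \right)} = - 1128 B - 6 A^{2}$ ($D{\left(B,A \right)} = - 6 \left(188 B + 1 A A\right) = - 6 \left(188 B + A A\right) = - 6 \left(188 B + A^{2}\right) = - 6 \left(A^{2} + 188 B\right) = - 1128 B - 6 A^{2}$)
$w{\left(b \right)} = -66 - 5 b$ ($w{\left(b \right)} = 8 - \left(74 + 5 b\right) = -66 - 5 b$)
$w{\left(-90 + 49 \right)} - D{\left(n,v{\left(-4 \right)} \right)} = \left(-66 - 5 \left(-90 + 49\right)\right) - \left(\left(-1128\right) 112 - 6 \left(5 \left(-4\right)\right)^{2}\right) = \left(-66 - -205\right) - \left(-126336 - 6 \left(-20\right)^{2}\right) = \left(-66 + 205\right) - \left(-126336 - 2400\right) = 139 - \left(-126336 - 2400\right) = 139 - -128736 = 139 + 128736 = 128875$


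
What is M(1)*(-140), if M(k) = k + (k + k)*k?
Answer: -420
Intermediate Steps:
M(k) = k + 2*k² (M(k) = k + (2*k)*k = k + 2*k²)
M(1)*(-140) = (1*(1 + 2*1))*(-140) = (1*(1 + 2))*(-140) = (1*3)*(-140) = 3*(-140) = -420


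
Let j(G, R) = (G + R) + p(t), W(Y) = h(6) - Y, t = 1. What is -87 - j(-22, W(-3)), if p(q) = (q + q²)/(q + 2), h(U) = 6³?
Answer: -854/3 ≈ -284.67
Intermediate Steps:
h(U) = 216
p(q) = (q + q²)/(2 + q)
W(Y) = 216 - Y
j(G, R) = ⅔ + G + R (j(G, R) = (G + R) + 1*(1 + 1)/(2 + 1) = (G + R) + 1*2/3 = (G + R) + 1*(⅓)*2 = (G + R) + ⅔ = ⅔ + G + R)
-87 - j(-22, W(-3)) = -87 - (⅔ - 22 + (216 - 1*(-3))) = -87 - (⅔ - 22 + (216 + 3)) = -87 - (⅔ - 22 + 219) = -87 - 1*593/3 = -87 - 593/3 = -854/3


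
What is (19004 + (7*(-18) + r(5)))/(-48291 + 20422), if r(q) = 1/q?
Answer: -94391/139345 ≈ -0.67739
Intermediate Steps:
r(q) = 1/q
(19004 + (7*(-18) + r(5)))/(-48291 + 20422) = (19004 + (7*(-18) + 1/5))/(-48291 + 20422) = (19004 + (-126 + ⅕))/(-27869) = (19004 - 629/5)*(-1/27869) = (94391/5)*(-1/27869) = -94391/139345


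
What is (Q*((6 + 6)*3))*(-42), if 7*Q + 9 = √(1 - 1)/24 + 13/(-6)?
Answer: 2412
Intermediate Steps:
Q = -67/42 (Q = -9/7 + (√(1 - 1)/24 + 13/(-6))/7 = -9/7 + (√0*(1/24) + 13*(-⅙))/7 = -9/7 + (0*(1/24) - 13/6)/7 = -9/7 + (0 - 13/6)/7 = -9/7 + (⅐)*(-13/6) = -9/7 - 13/42 = -67/42 ≈ -1.5952)
(Q*((6 + 6)*3))*(-42) = -67*(6 + 6)*3/42*(-42) = -134*3/7*(-42) = -67/42*36*(-42) = -402/7*(-42) = 2412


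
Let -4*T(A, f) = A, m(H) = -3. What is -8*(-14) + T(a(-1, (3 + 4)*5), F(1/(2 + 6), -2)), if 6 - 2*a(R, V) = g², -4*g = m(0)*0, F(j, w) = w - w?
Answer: 445/4 ≈ 111.25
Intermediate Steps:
F(j, w) = 0
g = 0 (g = -(-3)*0/4 = -¼*0 = 0)
a(R, V) = 3 (a(R, V) = 3 - ½*0² = 3 - ½*0 = 3 + 0 = 3)
T(A, f) = -A/4
-8*(-14) + T(a(-1, (3 + 4)*5), F(1/(2 + 6), -2)) = -8*(-14) - ¼*3 = 112 - ¾ = 445/4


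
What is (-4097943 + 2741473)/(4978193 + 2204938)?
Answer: -1356470/7183131 ≈ -0.18884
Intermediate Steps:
(-4097943 + 2741473)/(4978193 + 2204938) = -1356470/7183131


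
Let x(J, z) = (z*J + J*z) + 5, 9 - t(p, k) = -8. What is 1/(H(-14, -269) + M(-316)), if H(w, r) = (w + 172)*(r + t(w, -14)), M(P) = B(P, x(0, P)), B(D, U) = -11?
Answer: -1/39827 ≈ -2.5109e-5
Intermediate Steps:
t(p, k) = 17 (t(p, k) = 9 - 1*(-8) = 9 + 8 = 17)
x(J, z) = 5 + 2*J*z (x(J, z) = (J*z + J*z) + 5 = 2*J*z + 5 = 5 + 2*J*z)
M(P) = -11
H(w, r) = (17 + r)*(172 + w) (H(w, r) = (w + 172)*(r + 17) = (172 + w)*(17 + r) = (17 + r)*(172 + w))
1/(H(-14, -269) + M(-316)) = 1/((2924 + 17*(-14) + 172*(-269) - 269*(-14)) - 11) = 1/((2924 - 238 - 46268 + 3766) - 11) = 1/(-39816 - 11) = 1/(-39827) = -1/39827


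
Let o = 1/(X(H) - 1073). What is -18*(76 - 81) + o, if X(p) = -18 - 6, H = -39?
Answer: 98729/1097 ≈ 89.999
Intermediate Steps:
X(p) = -24
o = -1/1097 (o = 1/(-24 - 1073) = 1/(-1097) = -1/1097 ≈ -0.00091158)
-18*(76 - 81) + o = -18*(76 - 81) - 1/1097 = -18*(-5) - 1/1097 = 90 - 1/1097 = 98729/1097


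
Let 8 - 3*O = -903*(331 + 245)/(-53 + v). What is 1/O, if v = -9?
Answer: -93/259816 ≈ -0.00035795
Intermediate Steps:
O = -259816/93 (O = 8/3 - (-301)/((-53 - 9)/(331 + 245)) = 8/3 - (-301)/((-62/576)) = 8/3 - (-301)/((-62*1/576)) = 8/3 - (-301)/(-31/288) = 8/3 - (-301)*(-288)/31 = 8/3 - ⅓*260064/31 = 8/3 - 86688/31 = -259816/93 ≈ -2793.7)
1/O = 1/(-259816/93) = -93/259816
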